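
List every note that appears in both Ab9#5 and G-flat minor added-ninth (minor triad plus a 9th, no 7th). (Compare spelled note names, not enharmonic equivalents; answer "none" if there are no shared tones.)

Ab9#5: Ab C E Gb Bb
G-flat minor added-ninth: Gb Bbb Db Ab
Common to both → Ab, Gb.

Ab Gb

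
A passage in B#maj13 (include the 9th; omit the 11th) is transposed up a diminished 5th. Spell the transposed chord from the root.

F# A# C# E# G# D#

A diminished 5th up from B# is F#, so the new chord is F# major thirteenth.
- root: F#
- major 3rd: A#
- perfect 5th: C#
- major 7th: E#
- major 9th: G#
- major 13th: D#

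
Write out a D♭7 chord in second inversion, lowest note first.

D♭7 = Db–F–Ab–Cb; second inversion → fifth (Ab) lowest.

Ab – Cb – Db – F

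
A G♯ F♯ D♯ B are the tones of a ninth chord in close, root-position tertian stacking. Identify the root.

G♯

Arranged so that each adjacent pair is a third by letter name: G♯ – B – D♯ – F♯ – A.
The bottom of that stack, G♯, is the root (this is G♯ minor seventh flat nine).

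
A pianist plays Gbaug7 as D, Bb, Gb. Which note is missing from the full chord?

The full Gbaug7 chord is Gb, Bb, D, Fb.
Comparing with the voicing, the minor 7th (7th) — Fb — is absent.

Fb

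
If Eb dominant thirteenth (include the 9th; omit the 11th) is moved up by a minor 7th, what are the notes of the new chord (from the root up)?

E-flat up a minor 7th → D-flat. New chord: D-flat dominant thirteenth.
D-flat — root
F — major 3rd
A-flat — perfect 5th
C-flat — minor 7th
E-flat — major 9th
B-flat — major 13th

D-flat – F – A-flat – C-flat – E-flat – B-flat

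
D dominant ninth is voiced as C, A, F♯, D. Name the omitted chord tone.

E

D dominant ninth = D, F♯, A, C, E. The voicing lacks the 9th (major 9th), E.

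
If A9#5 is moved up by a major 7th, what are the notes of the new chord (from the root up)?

G#, B#, D##, F#, A#

A major 7th up from A is G#, so the new chord is G# dominant ninth sharp five.
- root: G#
- major 3rd: B#
- augmented 5th: D##
- minor 7th: F#
- major 9th: A#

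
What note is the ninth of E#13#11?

F##

Root of E#13#11 = E#. The 9th is a major 9th: E# up a major 9th → F##.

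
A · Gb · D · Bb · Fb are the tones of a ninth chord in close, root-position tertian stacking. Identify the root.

Stacking in thirds gives Gb – Bb – D – Fb – A, so Gb is the root — Gb dominant seventh sharp nine sharp five.

Gb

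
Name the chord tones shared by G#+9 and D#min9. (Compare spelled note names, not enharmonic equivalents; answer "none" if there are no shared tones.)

F#  A#

G#+9: G# B# D## F# A#
D#min9: D# F# A# C# E#
Common to both → F#, A#.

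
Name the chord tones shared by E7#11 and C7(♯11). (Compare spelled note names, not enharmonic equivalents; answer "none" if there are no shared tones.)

E

E7#11 = E, G#, B, D, A#.
C7(♯11) = C, E, G, Bb, F#.
Shared: E.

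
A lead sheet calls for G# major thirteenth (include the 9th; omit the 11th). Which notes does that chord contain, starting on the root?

G#  B#  D#  F##  A#  E#

G# major thirteenth is a major thirteenth built on G#.
G# — root
B# — major 3rd
D# — perfect 5th
F## — major 7th
A# — major 9th
E# — major 13th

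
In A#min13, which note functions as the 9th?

B#

Root of A#min13 = A#. The 9th is a major 9th: A# up a major 9th → B#.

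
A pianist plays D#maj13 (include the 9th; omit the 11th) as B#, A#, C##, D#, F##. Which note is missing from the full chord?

E#

The full D#maj13 chord is D#, F##, A#, C##, E#, B#.
Comparing with the voicing, the major 9th (9th) — E# — is absent.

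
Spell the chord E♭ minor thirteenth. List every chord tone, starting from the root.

Eb Gb Bb Db F Ab C

E♭ minor thirteenth is a minor thirteenth built on Eb.
root → Eb
3rd (minor 3rd) → Gb
5th (perfect 5th) → Bb
7th (minor 7th) → Db
9th (major 9th) → F
11th (perfect 11th) → Ab
13th (major 13th) → C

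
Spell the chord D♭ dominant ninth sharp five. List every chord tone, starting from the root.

D-flat  F  A  C-flat  E-flat

Root D-flat, quality dominant ninth sharp five:
D-flat — root
F — major 3rd
A — augmented 5th
C-flat — minor 7th
E-flat — major 9th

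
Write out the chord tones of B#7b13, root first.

B#, D##, F##, A#, G#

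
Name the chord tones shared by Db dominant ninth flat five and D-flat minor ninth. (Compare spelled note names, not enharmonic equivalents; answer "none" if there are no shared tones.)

Db dominant ninth flat five: D-flat F A-double-flat C-flat E-flat
D-flat minor ninth: D-flat F-flat A-flat C-flat E-flat
Common to both → D-flat, C-flat, E-flat.

D-flat, C-flat, E-flat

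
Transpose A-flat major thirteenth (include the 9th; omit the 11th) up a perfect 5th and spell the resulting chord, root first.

Eb G Bb D F C

A perfect 5th up from Ab is Eb, so the new chord is Eb major thirteenth.
Eb — root
G — major 3rd
Bb — perfect 5th
D — major 7th
F — major 9th
C — major 13th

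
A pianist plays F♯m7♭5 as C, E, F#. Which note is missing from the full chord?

The full F♯m7♭5 chord is F#, A, C, E.
Comparing with the voicing, the minor 3rd (3rd) — A — is absent.

A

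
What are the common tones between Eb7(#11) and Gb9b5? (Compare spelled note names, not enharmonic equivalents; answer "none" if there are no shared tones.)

Eb7(#11) = Eb, G, Bb, Db, A.
Gb9b5 = Gb, Bb, Dbb, Fb, Ab.
Shared: Bb.

Bb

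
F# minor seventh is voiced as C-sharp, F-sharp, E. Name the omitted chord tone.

A

The full F# minor seventh chord is F-sharp, A, C-sharp, E.
Comparing with the voicing, the minor 3rd (3rd) — A — is absent.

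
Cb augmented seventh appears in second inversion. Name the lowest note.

Cb augmented seventh = C-flat–E-flat–G–B-double-flat. Second inversion → fifth in the bass = G.

G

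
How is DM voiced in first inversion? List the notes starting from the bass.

DM = D–F#–A; first inversion → third (F#) lowest.

F#  A  D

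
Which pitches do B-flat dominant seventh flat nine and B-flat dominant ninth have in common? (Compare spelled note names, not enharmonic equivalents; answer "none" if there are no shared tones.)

B-flat, D, F, A-flat

B-flat dominant seventh flat nine: B-flat D F A-flat C-flat
B-flat dominant ninth: B-flat D F A-flat C
Common to both → B-flat, D, F, A-flat.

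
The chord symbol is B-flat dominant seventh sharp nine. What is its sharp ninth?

B-flat dominant seventh sharp nine is built on Bb; its 9th is an augmented 9th above the root.
A second above B uses the letter C, and the augmented 9th above Bb is C#.

C#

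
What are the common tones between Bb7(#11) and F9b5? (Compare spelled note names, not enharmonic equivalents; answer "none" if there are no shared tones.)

F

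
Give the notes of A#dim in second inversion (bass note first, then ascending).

In root position, A#dim is A♯–C♯–E.
Second inversion puts the fifth (E) in the bass.

E, A♯, C♯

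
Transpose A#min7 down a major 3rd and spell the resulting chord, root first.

F# – A – C# – E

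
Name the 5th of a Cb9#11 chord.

Gb

Root of Cb9#11 = Cb. The 5th is a perfect 5th: Cb up a perfect 5th → Gb.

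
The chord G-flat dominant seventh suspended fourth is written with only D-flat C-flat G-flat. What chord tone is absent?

F-flat

The full G-flat dominant seventh suspended fourth chord is G-flat, C-flat, D-flat, F-flat.
Comparing with the voicing, the minor 7th (7th) — F-flat — is absent.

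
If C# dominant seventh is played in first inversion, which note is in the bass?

C# dominant seventh = C#–E#–G#–B. First inversion → third in the bass = E#.

E#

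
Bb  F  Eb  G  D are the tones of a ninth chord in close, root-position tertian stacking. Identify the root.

Arranged so that each adjacent pair is a third by letter name: Eb – G – Bb – D – F.
The bottom of that stack, Eb, is the root (this is Eb major ninth).

Eb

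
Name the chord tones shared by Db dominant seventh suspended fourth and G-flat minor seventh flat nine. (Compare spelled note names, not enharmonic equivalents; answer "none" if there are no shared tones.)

D-flat  G-flat

Db dominant seventh suspended fourth = D-flat, G-flat, A-flat, C-flat.
G-flat minor seventh flat nine = G-flat, B-double-flat, D-flat, F-flat, A-double-flat.
Shared: D-flat, G-flat.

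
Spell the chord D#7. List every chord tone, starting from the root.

D♯  F𝄪  A♯  C♯

D#7: dominant seventh on D♯.
- root: D♯
- major 3rd: F𝄪
- perfect 5th: A♯
- minor 7th: C♯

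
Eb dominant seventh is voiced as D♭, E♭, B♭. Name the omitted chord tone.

G

Eb dominant seventh = E♭, G, B♭, D♭. The voicing lacks the 3rd (major 3rd), G.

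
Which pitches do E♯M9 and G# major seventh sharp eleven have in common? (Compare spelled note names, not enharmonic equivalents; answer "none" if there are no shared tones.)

B#, F##

E♯M9 = E#, G##, B#, D##, F##.
G# major seventh sharp eleven = G#, B#, D#, F##, C##.
Shared: B#, F##.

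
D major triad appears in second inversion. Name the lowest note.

A

D major triad in root position is D–F-sharp–A.
Second inversion places the fifth in the bass, which is A.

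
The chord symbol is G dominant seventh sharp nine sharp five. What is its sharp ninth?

A-sharp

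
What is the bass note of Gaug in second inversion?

Gaug = G–B–D#. Second inversion → fifth in the bass = D#.

D#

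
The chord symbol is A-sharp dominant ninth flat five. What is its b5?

A-sharp dominant ninth flat five is built on A-sharp; its 5th is a diminished 5th above the root.
A fifth above A uses the letter E, and the diminished 5th above A-sharp is E.

E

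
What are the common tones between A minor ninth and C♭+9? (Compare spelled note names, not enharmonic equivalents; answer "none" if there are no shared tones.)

A minor ninth: A C E G B
C♭+9: C♭ E♭ G B𝄫 D♭
Common to both → G.

G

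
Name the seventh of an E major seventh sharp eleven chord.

Root of E major seventh sharp eleven = E. The 7th is a major 7th: E up a major 7th → D#.

D#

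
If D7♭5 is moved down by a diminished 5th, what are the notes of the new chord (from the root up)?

Transposed root: D → G♯ (diminished 5th down). So we spell G♯ dominant seventh flat five:
root → G♯
3rd (major 3rd) → B♯
5th (diminished 5th) → D
7th (minor 7th) → F♯

G♯, B♯, D, F♯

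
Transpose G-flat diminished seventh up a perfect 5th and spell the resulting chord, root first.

Transposed root: G-flat → D-flat (perfect 5th up). So we spell D-flat diminished seventh:
D-flat — root
F-flat — minor 3rd
A-double-flat — diminished 5th
C-double-flat — diminished 7th

D-flat F-flat A-double-flat C-double-flat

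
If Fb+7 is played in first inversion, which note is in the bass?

Ab

Fb+7 in root position is Fb–Ab–C–Ebb.
First inversion places the third in the bass, which is Ab.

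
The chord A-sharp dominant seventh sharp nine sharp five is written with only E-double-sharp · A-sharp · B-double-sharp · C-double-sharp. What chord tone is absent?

A-sharp dominant seventh sharp nine sharp five = A-sharp, C-double-sharp, E-double-sharp, G-sharp, B-double-sharp. The voicing lacks the 7th (minor 7th), G-sharp.

G-sharp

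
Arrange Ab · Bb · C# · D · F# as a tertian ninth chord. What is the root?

Bb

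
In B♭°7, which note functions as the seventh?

Abb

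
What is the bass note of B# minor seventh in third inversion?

A♯

B# minor seventh = B♯–D♯–F𝄪–A♯. Third inversion → seventh in the bass = A♯.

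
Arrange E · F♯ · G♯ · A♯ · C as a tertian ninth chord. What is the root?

Stacking in thirds gives F♯ – A♯ – C – E – G♯, so F♯ is the root — F♯ dominant ninth flat five.

F♯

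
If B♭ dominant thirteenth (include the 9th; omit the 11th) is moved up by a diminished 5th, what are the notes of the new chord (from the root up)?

Transposed root: B-flat → F-flat (diminished 5th up). So we spell F-flat dominant thirteenth:
F-flat — root
A-flat — major 3rd
C-flat — perfect 5th
E-double-flat — minor 7th
G-flat — major 9th
D-flat — major 13th

F-flat A-flat C-flat E-double-flat G-flat D-flat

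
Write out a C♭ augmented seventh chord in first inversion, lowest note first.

E-flat, G, B-double-flat, C-flat

In root position, C♭ augmented seventh is C-flat–E-flat–G–B-double-flat.
First inversion puts the third (E-flat) in the bass.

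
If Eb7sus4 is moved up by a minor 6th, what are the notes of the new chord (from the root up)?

Cb – Fb – Gb – Bbb

A minor 6th up from Eb is Cb, so the new chord is Cb dominant seventh suspended fourth.
Cb — root
Fb — perfect 4th
Gb — perfect 5th
Bbb — minor 7th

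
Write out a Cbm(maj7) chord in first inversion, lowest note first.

In root position, Cbm(maj7) is Cb–Ebb–Gb–Bb.
First inversion puts the third (Ebb) in the bass.

Ebb, Gb, Bb, Cb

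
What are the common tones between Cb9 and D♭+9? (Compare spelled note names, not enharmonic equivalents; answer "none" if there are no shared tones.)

Cb9: Cb Eb Gb Bbb Db
D♭+9: Db F A Cb Eb
Common to both → Cb, Eb, Db.

Cb  Eb  Db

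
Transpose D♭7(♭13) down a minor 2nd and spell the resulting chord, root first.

C, E, G, Bb, Ab

Transposed root: Db → C (minor 2nd down). So we spell C dominant seventh flat thirteen:
Root: C
Major 3rd (3rd): E
Perfect 5th (5th): G
Minor 7th (7th): Bb
Minor 13th (13th): Ab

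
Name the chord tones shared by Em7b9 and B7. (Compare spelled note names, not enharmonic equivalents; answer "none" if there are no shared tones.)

B

Em7b9: E G B D F
B7: B D# F# A
Common to both → B.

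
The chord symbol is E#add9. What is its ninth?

E#add9 is built on E#; its 9th is a major 9th above the root.
A second above E uses the letter F, and the major 9th above E# is F##.

F##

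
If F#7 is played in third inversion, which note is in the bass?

F#7 in root position is F♯–A♯–C♯–E.
Third inversion places the seventh in the bass, which is E.

E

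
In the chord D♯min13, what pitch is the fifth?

Root of D♯min13 = D#. The 5th is a perfect 5th: D# up a perfect 5th → A#.

A#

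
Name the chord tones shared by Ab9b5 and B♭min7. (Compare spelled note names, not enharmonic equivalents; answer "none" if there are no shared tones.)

Ab – Bb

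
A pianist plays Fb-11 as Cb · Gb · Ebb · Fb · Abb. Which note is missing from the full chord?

Bbb

The full Fb-11 chord is Fb, Abb, Cb, Ebb, Gb, Bbb.
Comparing with the voicing, the perfect 11th (11th) — Bbb — is absent.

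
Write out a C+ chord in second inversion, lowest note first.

G#  C  E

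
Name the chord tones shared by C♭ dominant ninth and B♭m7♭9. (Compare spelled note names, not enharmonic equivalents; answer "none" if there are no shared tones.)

Cb  Db

C♭ dominant ninth: Cb Eb Gb Bbb Db
B♭m7♭9: Bb Db F Ab Cb
Common to both → Cb, Db.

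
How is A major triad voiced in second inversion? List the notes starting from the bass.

A major triad = A–C-sharp–E; second inversion → fifth (E) lowest.

E – A – C-sharp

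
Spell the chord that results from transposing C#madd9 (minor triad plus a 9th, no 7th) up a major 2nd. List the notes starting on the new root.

A major 2nd up from C# is D#, so the new chord is D# minor added-ninth.
Root: D#
Minor 3rd (3rd): F#
Perfect 5th (5th): A#
Major 9th (9th): E#

D# F# A# E#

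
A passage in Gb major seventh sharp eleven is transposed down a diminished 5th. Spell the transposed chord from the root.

C E G B F♯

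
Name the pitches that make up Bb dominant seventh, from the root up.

Bb, D, F, Ab

Bb dominant seventh is a dominant seventh built on Bb.
- root: Bb
- major 3rd: D
- perfect 5th: F
- minor 7th: Ab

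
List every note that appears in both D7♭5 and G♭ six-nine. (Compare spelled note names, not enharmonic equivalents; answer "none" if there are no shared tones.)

D7♭5 = D, F#, Ab, C.
G♭ six-nine = Gb, Bb, Db, Eb, Ab.
Shared: Ab.

Ab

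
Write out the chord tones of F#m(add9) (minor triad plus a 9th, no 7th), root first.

F#  A  C#  G#

F#m(add9): minor added-ninth on F#.
F# — root
A — minor 3rd
C# — perfect 5th
G# — major 9th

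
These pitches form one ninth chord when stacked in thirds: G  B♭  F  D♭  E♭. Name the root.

E♭

Stacking in thirds gives E♭ – G – B♭ – D♭ – F, so E♭ is the root — E♭ dominant ninth.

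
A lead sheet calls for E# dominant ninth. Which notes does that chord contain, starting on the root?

Root E-sharp, quality dominant ninth:
Root: E-sharp
Major 3rd (3rd): G-double-sharp
Perfect 5th (5th): B-sharp
Minor 7th (7th): D-sharp
Major 9th (9th): F-double-sharp

E-sharp G-double-sharp B-sharp D-sharp F-double-sharp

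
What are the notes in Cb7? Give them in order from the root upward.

Root C♭, quality dominant seventh:
Root: C♭
Major 3rd (3rd): E♭
Perfect 5th (5th): G♭
Minor 7th (7th): B𝄫

C♭  E♭  G♭  B𝄫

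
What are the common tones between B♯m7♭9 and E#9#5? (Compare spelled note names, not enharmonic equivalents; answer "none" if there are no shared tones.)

B♯m7♭9: B# D# F## A# C#
E#9#5: E# G## B## D# F##
Common to both → D#, F##.

D#  F##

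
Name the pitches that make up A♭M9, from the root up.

A♭M9: major ninth on A♭.
A♭ — root
C — major 3rd
E♭ — perfect 5th
G — major 7th
B♭ — major 9th

A♭ – C – E♭ – G – B♭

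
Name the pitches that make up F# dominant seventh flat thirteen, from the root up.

F# dominant seventh flat thirteen is a dominant seventh flat thirteen built on F-sharp.
Root: F-sharp
Major 3rd (3rd): A-sharp
Perfect 5th (5th): C-sharp
Minor 7th (7th): E
Minor 13th (13th): D

F-sharp, A-sharp, C-sharp, E, D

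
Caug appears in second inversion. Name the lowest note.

Caug in root position is C–E–G#.
Second inversion places the fifth in the bass, which is G#.

G#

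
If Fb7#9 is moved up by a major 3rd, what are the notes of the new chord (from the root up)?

Ab – C – Eb – Gb – B

A major 3rd up from Fb is Ab, so the new chord is Ab dominant seventh sharp nine.
- root: Ab
- major 3rd: C
- perfect 5th: Eb
- minor 7th: Gb
- augmented 9th: B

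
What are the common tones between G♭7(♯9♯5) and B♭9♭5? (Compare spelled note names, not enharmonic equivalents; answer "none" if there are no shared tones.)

Bb, D, Fb

G♭7(♯9♯5): Gb Bb D Fb A
B♭9♭5: Bb D Fb Ab C
Common to both → Bb, D, Fb.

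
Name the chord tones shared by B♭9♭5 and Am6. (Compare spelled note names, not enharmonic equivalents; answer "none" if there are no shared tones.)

C

B♭9♭5: Bb D Fb Ab C
Am6: A C E F#
Common to both → C.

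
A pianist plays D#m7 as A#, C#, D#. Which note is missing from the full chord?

D#m7 = D#, F#, A#, C#. The voicing lacks the 3rd (minor 3rd), F#.

F#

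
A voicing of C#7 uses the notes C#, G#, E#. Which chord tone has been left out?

B

C#7 = C#, E#, G#, B. The voicing lacks the 7th (minor 7th), B.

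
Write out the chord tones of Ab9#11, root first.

A♭, C, E♭, G♭, B♭, D

Root A♭, quality dominant ninth sharp eleven:
root → A♭
3rd (major 3rd) → C
5th (perfect 5th) → E♭
7th (minor 7th) → G♭
9th (major 9th) → B♭
11th (augmented 11th) → D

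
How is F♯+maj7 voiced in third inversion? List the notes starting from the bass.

In root position, F♯+maj7 is F#–A#–C##–E#.
Third inversion puts the seventh (E#) in the bass.

E#, F#, A#, C##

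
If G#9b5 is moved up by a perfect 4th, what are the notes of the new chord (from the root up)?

Transposed root: G♯ → C♯ (perfect 4th up). So we spell C♯ dominant ninth flat five:
C♯ — root
E♯ — major 3rd
G — diminished 5th
B — minor 7th
D♯ — major 9th

C♯  E♯  G  B  D♯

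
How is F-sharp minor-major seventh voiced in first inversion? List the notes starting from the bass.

F-sharp minor-major seventh = F-sharp–A–C-sharp–E-sharp; first inversion → third (A) lowest.

A, C-sharp, E-sharp, F-sharp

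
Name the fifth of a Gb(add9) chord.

Db

Root of Gb(add9) = Gb. The 5th is a perfect 5th: Gb up a perfect 5th → Db.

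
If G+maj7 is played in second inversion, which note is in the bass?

G+maj7 = G–B–D♯–F♯. Second inversion → fifth in the bass = D♯.

D♯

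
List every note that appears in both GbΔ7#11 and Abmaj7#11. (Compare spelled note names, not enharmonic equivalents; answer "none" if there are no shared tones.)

C

GbΔ7#11: Gb Bb Db F C
Abmaj7#11: Ab C Eb G D
Common to both → C.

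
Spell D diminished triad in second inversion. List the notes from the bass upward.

A-flat, D, F

In root position, D diminished triad is D–F–A-flat.
Second inversion puts the fifth (A-flat) in the bass.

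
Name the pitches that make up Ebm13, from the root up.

E♭ – G♭ – B♭ – D♭ – F – A♭ – C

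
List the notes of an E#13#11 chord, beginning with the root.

Root E#, quality dominant thirteenth sharp eleven:
- root: E#
- major 3rd: G##
- perfect 5th: B#
- minor 7th: D#
- major 9th: F##
- augmented 11th: A##
- major 13th: C##

E#, G##, B#, D#, F##, A##, C##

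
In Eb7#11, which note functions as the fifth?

Bb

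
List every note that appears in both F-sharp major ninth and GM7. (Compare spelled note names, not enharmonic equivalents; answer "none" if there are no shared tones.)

F#

F-sharp major ninth: F# A# C# E# G#
GM7: G B D F#
Common to both → F#.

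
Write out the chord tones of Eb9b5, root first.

E♭ G B𝄫 D♭ F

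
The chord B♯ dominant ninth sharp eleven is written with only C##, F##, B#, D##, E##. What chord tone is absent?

B♯ dominant ninth sharp eleven = B#, D##, F##, A#, C##, E##. The voicing lacks the 7th (minor 7th), A#.

A#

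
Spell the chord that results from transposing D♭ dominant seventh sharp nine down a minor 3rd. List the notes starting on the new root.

Bb – D – F – Ab – C#

Transposed root: Db → Bb (minor 3rd down). So we spell Bb dominant seventh sharp nine:
- root: Bb
- major 3rd: D
- perfect 5th: F
- minor 7th: Ab
- augmented 9th: C#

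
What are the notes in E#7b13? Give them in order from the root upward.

Root E♯, quality dominant seventh flat thirteen:
- root: E♯
- major 3rd: G𝄪
- perfect 5th: B♯
- minor 7th: D♯
- minor 13th: C♯

E♯ – G𝄪 – B♯ – D♯ – C♯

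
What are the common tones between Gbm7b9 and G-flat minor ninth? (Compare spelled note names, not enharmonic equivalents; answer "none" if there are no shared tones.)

Gbm7b9: G♭ B𝄫 D♭ F♭ A𝄫
G-flat minor ninth: G♭ B𝄫 D♭ F♭ A♭
Common to both → G♭, B𝄫, D♭, F♭.

G♭, B𝄫, D♭, F♭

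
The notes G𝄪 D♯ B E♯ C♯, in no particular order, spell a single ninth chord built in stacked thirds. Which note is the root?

C♯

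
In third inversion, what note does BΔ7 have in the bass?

A#

BΔ7 = B–D#–F#–A#. Third inversion → seventh in the bass = A#.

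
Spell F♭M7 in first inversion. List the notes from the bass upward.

Ab – Cb – Eb – Fb

F♭M7 = Fb–Ab–Cb–Eb; first inversion → third (Ab) lowest.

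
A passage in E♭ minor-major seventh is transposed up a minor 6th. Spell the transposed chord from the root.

C♭ – E𝄫 – G♭ – B♭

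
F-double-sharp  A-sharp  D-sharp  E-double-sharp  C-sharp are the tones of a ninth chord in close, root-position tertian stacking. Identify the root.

D-sharp

Stacking in thirds gives D-sharp – F-double-sharp – A-sharp – C-sharp – E-double-sharp, so D-sharp is the root — D-sharp dominant seventh sharp nine.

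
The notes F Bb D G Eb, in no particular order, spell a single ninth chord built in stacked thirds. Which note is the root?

Eb

Stacking in thirds gives Eb – G – Bb – D – F, so Eb is the root — Eb major ninth.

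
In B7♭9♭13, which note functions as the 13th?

G

Root of B7♭9♭13 = B. The 13th is a minor 13th: B up a minor 13th → G.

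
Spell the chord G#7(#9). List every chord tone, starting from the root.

Root G#, quality dominant seventh sharp nine:
G# — root
B# — major 3rd
D# — perfect 5th
F# — minor 7th
A## — augmented 9th

G# B# D# F# A##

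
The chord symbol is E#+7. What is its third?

G##

E#+7 is built on E#; its 3rd is a major 3rd above the root.
A third above E uses the letter G, and the major 3rd above E# is G##.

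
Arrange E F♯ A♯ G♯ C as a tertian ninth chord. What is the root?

Stacking in thirds gives F♯ – A♯ – C – E – G♯, so F♯ is the root — F♯ dominant ninth flat five.

F♯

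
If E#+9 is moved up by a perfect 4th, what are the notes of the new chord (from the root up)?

A#  C##  E##  G#  B#

E# up a perfect 4th → A#. New chord: A# dominant ninth sharp five.
- root: A#
- major 3rd: C##
- augmented 5th: E##
- minor 7th: G#
- major 9th: B#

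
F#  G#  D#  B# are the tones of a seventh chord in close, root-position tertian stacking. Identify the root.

G#

Arranged so that each adjacent pair is a third by letter name: G# – B# – D# – F#.
The bottom of that stack, G#, is the root (this is G# dominant seventh).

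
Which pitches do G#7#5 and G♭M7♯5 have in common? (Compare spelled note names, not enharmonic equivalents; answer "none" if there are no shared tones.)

G#7#5 = G#, B#, D##, F#.
G♭M7♯5 = Gb, Bb, D, F.
Shared: none.

none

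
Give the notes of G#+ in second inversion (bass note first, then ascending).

G#+ = G#–B#–D##; second inversion → fifth (D##) lowest.

D##  G#  B#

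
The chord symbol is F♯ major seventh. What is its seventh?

F♯ major seventh is built on F#; its 7th is a major 7th above the root.
A seventh above F uses the letter E, and the major 7th above F# is E#.

E#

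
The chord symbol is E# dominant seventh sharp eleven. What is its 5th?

Root of E# dominant seventh sharp eleven = E#. The 5th is a perfect 5th: E# up a perfect 5th → B#.

B#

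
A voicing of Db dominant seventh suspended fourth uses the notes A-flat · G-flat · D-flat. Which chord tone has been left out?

C-flat

The full Db dominant seventh suspended fourth chord is D-flat, G-flat, A-flat, C-flat.
Comparing with the voicing, the minor 7th (7th) — C-flat — is absent.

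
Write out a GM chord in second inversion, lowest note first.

D, G, B

In root position, GM is G–B–D.
Second inversion puts the fifth (D) in the bass.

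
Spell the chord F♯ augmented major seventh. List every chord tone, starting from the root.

F♯ augmented major seventh: augmented major seventh on F-sharp.
root → F-sharp
3rd (major 3rd) → A-sharp
5th (augmented 5th) → C-double-sharp
7th (major 7th) → E-sharp

F-sharp  A-sharp  C-double-sharp  E-sharp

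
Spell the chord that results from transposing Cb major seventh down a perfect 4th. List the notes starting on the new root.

Transposed root: C-flat → G-flat (perfect 4th down). So we spell G-flat major seventh:
root → G-flat
3rd (major 3rd) → B-flat
5th (perfect 5th) → D-flat
7th (major 7th) → F

G-flat – B-flat – D-flat – F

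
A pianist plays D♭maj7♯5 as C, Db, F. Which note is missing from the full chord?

D♭maj7♯5 = Db, F, A, C. The voicing lacks the 5th (augmented 5th), A.

A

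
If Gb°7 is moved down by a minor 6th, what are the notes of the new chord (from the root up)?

Bb  Db  Fb  Abb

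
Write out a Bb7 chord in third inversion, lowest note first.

Ab, Bb, D, F

In root position, Bb7 is Bb–D–F–Ab.
Third inversion puts the seventh (Ab) in the bass.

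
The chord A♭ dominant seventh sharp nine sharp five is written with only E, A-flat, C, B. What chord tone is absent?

The full A♭ dominant seventh sharp nine sharp five chord is A-flat, C, E, G-flat, B.
Comparing with the voicing, the minor 7th (7th) — G-flat — is absent.

G-flat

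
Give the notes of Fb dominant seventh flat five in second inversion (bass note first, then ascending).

In root position, Fb dominant seventh flat five is Fb–Ab–Cbb–Ebb.
Second inversion puts the fifth (Cbb) in the bass.

Cbb, Ebb, Fb, Ab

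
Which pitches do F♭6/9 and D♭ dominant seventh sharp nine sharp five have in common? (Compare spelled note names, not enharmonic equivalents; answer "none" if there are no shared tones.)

C♭ D♭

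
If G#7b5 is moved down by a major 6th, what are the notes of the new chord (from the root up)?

A major 6th down from G# is B, so the new chord is B dominant seventh flat five.
Root: B
Major 3rd (3rd): D#
Diminished 5th (5th): F
Minor 7th (7th): A

B D# F A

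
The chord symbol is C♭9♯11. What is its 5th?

Root of C♭9♯11 = Cb. The 5th is a perfect 5th: Cb up a perfect 5th → Gb.

Gb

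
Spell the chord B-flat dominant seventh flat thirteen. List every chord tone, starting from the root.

B♭ D F A♭ G♭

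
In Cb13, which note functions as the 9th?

Root of Cb13 = C♭. The 9th is a major 9th: C♭ up a major 9th → D♭.

D♭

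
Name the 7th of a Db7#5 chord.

Db7#5 is built on Db; its 7th is a minor 7th above the root.
A seventh above D uses the letter C, and the minor 7th above Db is Cb.

Cb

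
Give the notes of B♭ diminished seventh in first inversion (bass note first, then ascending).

In root position, B♭ diminished seventh is Bb–Db–Fb–Abb.
First inversion puts the third (Db) in the bass.

Db, Fb, Abb, Bb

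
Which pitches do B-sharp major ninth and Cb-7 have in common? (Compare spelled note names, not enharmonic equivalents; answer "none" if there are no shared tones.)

none

B-sharp major ninth = B#, D##, F##, A##, C##.
Cb-7 = Cb, Ebb, Gb, Bbb.
Shared: none.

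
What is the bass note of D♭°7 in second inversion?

A𝄫

D♭°7 in root position is D♭–F♭–A𝄫–C𝄫.
Second inversion places the fifth in the bass, which is A𝄫.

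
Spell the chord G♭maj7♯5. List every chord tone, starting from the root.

G♭ – B♭ – D – F

Root G♭, quality augmented major seventh:
Root: G♭
Major 3rd (3rd): B♭
Augmented 5th (5th): D
Major 7th (7th): F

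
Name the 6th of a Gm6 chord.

E

Root of Gm6 = G. The 6th is a major 6th: G up a major 6th → E.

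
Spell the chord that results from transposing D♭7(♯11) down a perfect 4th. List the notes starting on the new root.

Ab, C, Eb, Gb, D

A perfect 4th down from Db is Ab, so the new chord is Ab dominant seventh sharp eleven.
Ab — root
C — major 3rd
Eb — perfect 5th
Gb — minor 7th
D — augmented 11th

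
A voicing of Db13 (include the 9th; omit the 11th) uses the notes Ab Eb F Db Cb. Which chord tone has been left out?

Db13 = Db, F, Ab, Cb, Eb, Bb. The voicing lacks the 13th (major 13th), Bb.

Bb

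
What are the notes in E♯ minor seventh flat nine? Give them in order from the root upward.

E♯ minor seventh flat nine: minor seventh flat nine on E-sharp.
root → E-sharp
3rd (minor 3rd) → G-sharp
5th (perfect 5th) → B-sharp
7th (minor 7th) → D-sharp
9th (minor 9th) → F-sharp

E-sharp, G-sharp, B-sharp, D-sharp, F-sharp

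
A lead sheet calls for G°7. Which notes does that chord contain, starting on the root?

G°7 is a diminished seventh built on G.
root → G
3rd (minor 3rd) → Bb
5th (diminished 5th) → Db
7th (diminished 7th) → Fb

G Bb Db Fb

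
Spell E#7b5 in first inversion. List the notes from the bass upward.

G##, B, D#, E#

In root position, E#7b5 is E#–G##–B–D#.
First inversion puts the third (G##) in the bass.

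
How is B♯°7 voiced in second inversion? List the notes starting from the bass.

F# A B# D#

B♯°7 = B#–D#–F#–A; second inversion → fifth (F#) lowest.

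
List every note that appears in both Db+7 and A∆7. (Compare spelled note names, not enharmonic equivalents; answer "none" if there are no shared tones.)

A

Db+7 = Db, F, A, Cb.
A∆7 = A, C#, E, G#.
Shared: A.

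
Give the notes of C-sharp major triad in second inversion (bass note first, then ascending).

G#  C#  E#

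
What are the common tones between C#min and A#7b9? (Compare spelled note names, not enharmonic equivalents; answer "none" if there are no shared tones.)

C#min = C#, E, G#.
A#7b9 = A#, C##, E#, G#, B.
Shared: G#.

G#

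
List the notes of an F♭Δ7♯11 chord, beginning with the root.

Fb – Ab – Cb – Eb – Bb

Root Fb, quality major seventh sharp eleven:
Root: Fb
Major 3rd (3rd): Ab
Perfect 5th (5th): Cb
Major 7th (7th): Eb
Augmented 11th (11th): Bb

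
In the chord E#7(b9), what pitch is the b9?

F#

Root of E#7(b9) = E#. The 9th is a minor 9th: E# up a minor 9th → F#.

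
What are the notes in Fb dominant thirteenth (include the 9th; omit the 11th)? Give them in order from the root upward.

Fb dominant thirteenth is a dominant thirteenth built on F-flat.
F-flat — root
A-flat — major 3rd
C-flat — perfect 5th
E-double-flat — minor 7th
G-flat — major 9th
D-flat — major 13th

F-flat  A-flat  C-flat  E-double-flat  G-flat  D-flat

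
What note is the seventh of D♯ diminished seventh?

C

D♯ diminished seventh is built on D#; its 7th is a diminished 7th above the root.
A seventh above D uses the letter C, and the diminished 7th above D# is C.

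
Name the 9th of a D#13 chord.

D#13 is built on D#; its 9th is a major 9th above the root.
A second above D uses the letter E, and the major 9th above D# is E#.

E#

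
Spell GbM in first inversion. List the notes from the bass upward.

Bb, Db, Gb

In root position, GbM is Gb–Bb–Db.
First inversion puts the third (Bb) in the bass.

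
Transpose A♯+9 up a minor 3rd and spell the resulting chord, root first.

C# – E# – G## – B – D#

A minor 3rd up from A# is C#, so the new chord is C# dominant ninth sharp five.
root → C#
3rd (major 3rd) → E#
5th (augmented 5th) → G##
7th (minor 7th) → B
9th (major 9th) → D#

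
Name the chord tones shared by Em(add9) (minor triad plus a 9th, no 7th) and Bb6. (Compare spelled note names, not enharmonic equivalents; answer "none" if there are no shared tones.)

G

Em(add9): E G B F♯
Bb6: B♭ D F G
Common to both → G.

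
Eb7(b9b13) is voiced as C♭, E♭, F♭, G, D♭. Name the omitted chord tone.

B♭

The full Eb7(b9b13) chord is E♭, G, B♭, D♭, F♭, C♭.
Comparing with the voicing, the perfect 5th (5th) — B♭ — is absent.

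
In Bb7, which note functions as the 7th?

Bb7 is built on Bb; its 7th is a minor 7th above the root.
A seventh above B uses the letter A, and the minor 7th above Bb is Ab.

Ab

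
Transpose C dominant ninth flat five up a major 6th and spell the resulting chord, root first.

A, C-sharp, E-flat, G, B

Transposed root: C → A (major 6th up). So we spell A dominant ninth flat five:
root → A
3rd (major 3rd) → C-sharp
5th (diminished 5th) → E-flat
7th (minor 7th) → G
9th (major 9th) → B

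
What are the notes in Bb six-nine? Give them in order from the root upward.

B♭ D F G C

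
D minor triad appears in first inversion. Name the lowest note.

F

D minor triad = D–F–A. First inversion → third in the bass = F.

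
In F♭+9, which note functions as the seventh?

Ebb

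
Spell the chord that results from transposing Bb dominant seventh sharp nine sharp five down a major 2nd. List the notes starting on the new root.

Ab C E Gb B

A major 2nd down from Bb is Ab, so the new chord is Ab dominant seventh sharp nine sharp five.
Root: Ab
Major 3rd (3rd): C
Augmented 5th (5th): E
Minor 7th (7th): Gb
Augmented 9th (9th): B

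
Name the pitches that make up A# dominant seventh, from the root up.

A-sharp C-double-sharp E-sharp G-sharp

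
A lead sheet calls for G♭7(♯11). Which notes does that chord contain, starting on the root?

G♭ B♭ D♭ F♭ C

G♭7(♯11): dominant seventh sharp eleven on G♭.
- root: G♭
- major 3rd: B♭
- perfect 5th: D♭
- minor 7th: F♭
- augmented 11th: C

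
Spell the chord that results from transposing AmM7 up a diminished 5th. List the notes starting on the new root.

Eb Gb Bb D

A up a diminished 5th → Eb. New chord: Eb minor-major seventh.
root → Eb
3rd (minor 3rd) → Gb
5th (perfect 5th) → Bb
7th (major 7th) → D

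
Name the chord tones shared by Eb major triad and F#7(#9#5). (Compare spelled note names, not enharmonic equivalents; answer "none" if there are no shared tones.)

none

Eb major triad = Eb, G, Bb.
F#7(#9#5) = F#, A#, C##, E, G##.
Shared: none.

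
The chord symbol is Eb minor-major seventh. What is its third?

Eb minor-major seventh is built on E-flat; its 3rd is a minor 3rd above the root.
A third above E uses the letter G, and the minor 3rd above E-flat is G-flat.

G-flat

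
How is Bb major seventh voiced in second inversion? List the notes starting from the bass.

F  A  B-flat  D

In root position, Bb major seventh is B-flat–D–F–A.
Second inversion puts the fifth (F) in the bass.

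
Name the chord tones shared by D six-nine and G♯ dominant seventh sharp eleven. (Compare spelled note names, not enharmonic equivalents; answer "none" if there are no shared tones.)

F-sharp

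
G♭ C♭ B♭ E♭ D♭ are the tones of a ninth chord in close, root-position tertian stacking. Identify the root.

C♭

Arranged so that each adjacent pair is a third by letter name: C♭ – E♭ – G♭ – B♭ – D♭.
The bottom of that stack, C♭, is the root (this is C♭ major ninth).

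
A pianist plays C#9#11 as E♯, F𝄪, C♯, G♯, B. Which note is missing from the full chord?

The full C#9#11 chord is C♯, E♯, G♯, B, D♯, F𝄪.
Comparing with the voicing, the major 9th (9th) — D♯ — is absent.

D♯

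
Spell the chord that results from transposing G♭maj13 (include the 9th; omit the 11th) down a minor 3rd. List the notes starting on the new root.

Eb – G – Bb – D – F – C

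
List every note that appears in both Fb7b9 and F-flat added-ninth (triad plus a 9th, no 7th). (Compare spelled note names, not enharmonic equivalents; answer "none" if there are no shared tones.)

Fb  Ab  Cb

Fb7b9: Fb Ab Cb Ebb Gbb
F-flat added-ninth: Fb Ab Cb Gb
Common to both → Fb, Ab, Cb.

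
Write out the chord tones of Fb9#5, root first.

Fb9#5 is a dominant ninth sharp five built on Fb.
- root: Fb
- major 3rd: Ab
- augmented 5th: C
- minor 7th: Ebb
- major 9th: Gb

Fb, Ab, C, Ebb, Gb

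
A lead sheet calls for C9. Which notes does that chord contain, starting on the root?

Root C, quality dominant ninth:
root → C
3rd (major 3rd) → E
5th (perfect 5th) → G
7th (minor 7th) → Bb
9th (major 9th) → D

C E G Bb D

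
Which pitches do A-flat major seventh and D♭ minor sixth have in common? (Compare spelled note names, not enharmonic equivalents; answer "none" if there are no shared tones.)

A-flat major seventh: A-flat C E-flat G
D♭ minor sixth: D-flat F-flat A-flat B-flat
Common to both → A-flat.

A-flat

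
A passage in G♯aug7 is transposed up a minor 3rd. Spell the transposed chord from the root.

B, D#, F##, A

Transposed root: G# → B (minor 3rd up). So we spell B augmented seventh:
B — root
D# — major 3rd
F## — augmented 5th
A — minor 7th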